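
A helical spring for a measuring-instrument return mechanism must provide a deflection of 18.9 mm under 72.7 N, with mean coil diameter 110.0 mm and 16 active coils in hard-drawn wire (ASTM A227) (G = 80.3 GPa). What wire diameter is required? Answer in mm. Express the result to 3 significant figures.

9.50 mm

Required rate k = F/δ = 72.7/18.9 = 3.8466 N/mm
d = (8D³N_a·k / G)^(1/4) = (8·110.0³·16·3.8466 / (80.3×10³))^0.25
  = (8161)^0.25 = 9.5047 mm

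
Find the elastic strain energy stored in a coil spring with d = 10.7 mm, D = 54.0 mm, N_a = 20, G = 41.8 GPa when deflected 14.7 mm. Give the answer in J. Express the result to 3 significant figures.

k = Gd⁴/(8D³N_a) = (41.8×10³)(10.7⁴)/(8·54.0³·20) = 21.748 N/mm
U = ½kδ² = 0.5 × 21.748 × 14.7² = 2349.7 N·mm = 2.3497 J

2.35 J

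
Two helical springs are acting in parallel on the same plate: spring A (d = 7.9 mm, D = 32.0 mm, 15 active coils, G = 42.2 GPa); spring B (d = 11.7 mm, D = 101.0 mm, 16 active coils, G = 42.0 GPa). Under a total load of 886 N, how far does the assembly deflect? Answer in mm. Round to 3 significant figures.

18.5 mm

k_A = Gd⁴/(8D³N_a) = (42.2×10³)(7.9⁴)/(8·32.0³·15) = 41.801 N/mm
k_B = Gd⁴/(8D³N_a) = (42.0×10³)(11.7⁴)/(8·101.0³·16) = 5.9679 N/mm
Parallel: k_eq = 41.801 + 5.9679 = 47.769 N/mm
δ = F/k_eq = 886/47.769 = 18.548 mm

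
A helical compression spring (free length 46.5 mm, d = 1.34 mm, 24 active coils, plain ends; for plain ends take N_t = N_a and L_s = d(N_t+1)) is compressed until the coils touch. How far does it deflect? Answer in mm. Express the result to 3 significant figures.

N_t = 24; L_s = 1.34·25 = 33.5 mm
δ_solid = L₀ − L_s = 46.5 − 33.5 = 13 mm

13.0 mm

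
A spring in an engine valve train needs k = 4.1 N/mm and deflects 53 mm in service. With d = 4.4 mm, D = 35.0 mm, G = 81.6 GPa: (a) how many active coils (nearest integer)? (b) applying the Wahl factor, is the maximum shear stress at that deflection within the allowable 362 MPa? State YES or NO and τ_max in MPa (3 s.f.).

N_a = Gd⁴/(8D³k) = (81.6×10³)(4.4⁴)/(8·35.0³·4.1) = 21.75 → N_a = 22
Actual rate k = Gd⁴/(8D³·22) = 4.0531 N/mm
Working load F = kδ = 4.0531·53 = 214.81 N
C = 35.0/4.4 = 7.9545; K_W = (4C−1)/(4C−4)+0.615/C = 1.1852
τ_max = K_W·8FD/(πd³) = 1.1852·224.76 = 266.37 MPa
τ_max ≤ 362 MPa → acceptable

(a) 22 coils; (b) YES, τ_max = 266 MPa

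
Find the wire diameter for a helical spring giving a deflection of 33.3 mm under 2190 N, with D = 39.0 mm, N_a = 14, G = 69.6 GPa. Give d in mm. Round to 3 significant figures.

Required rate k = F/δ = 2190/33.3 = 65.766 N/mm
d = (8D³N_a·k / G)^(1/4) = (8·39.0³·14·65.766 / (69.6×10³))^0.25
  = (6277.7)^0.25 = 8.9012 mm

8.90 mm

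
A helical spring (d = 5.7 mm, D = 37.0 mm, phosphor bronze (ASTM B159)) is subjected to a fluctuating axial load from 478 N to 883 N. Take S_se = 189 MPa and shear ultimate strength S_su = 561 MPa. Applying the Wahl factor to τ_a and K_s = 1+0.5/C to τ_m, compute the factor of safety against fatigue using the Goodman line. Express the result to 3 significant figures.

0.749

C = D/d = 37.0/5.7 = 6.4912; K_W = (4C−1)/(4C−4)+0.615/C = 1.2313; K_s = 1+0.5/C = 1.0770
F_a = (F_max−F_min)/2 = 202.5 N; F_m = (F_max+F_min)/2 = 680.5 N
τ_a = K_W·8F_aD/(πd³) = 1.2313 × 103.02 = 126.86 MPa
τ_m = K_s·8F_mD/(πd³) = 1.0770 × 346.21 = 372.88 MPa
Goodman: 1/n_f = τ_a/S_se + τ_m/S_su = 126.86/189 + 372.88/561 = 0.67120 + 0.66467 = 1.3359
n_f = 1/1.3359 = 0.7486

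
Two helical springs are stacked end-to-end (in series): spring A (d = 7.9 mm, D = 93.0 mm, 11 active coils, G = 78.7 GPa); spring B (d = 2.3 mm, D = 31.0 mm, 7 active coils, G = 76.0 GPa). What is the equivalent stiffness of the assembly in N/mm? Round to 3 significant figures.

k_A = Gd⁴/(8D³N_a) = (78.7×10³)(7.9⁴)/(8·93.0³·11) = 4.3306 N/mm
k_B = Gd⁴/(8D³N_a) = (76.0×10³)(2.3⁴)/(8·31.0³·7) = 1.2748 N/mm
Series: 1/k_eq = 1/4.3306 + 1/1.2748 = 1.0153; k_eq = 0.9849 N/mm

0.985 N/mm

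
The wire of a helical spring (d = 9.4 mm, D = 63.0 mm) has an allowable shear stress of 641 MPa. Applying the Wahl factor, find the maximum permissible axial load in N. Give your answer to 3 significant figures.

2710 N

C = D/d = 63.0/9.4 = 6.7021
K_W = (4C−1)/(4C−4) + 0.615/C = 25.809/22.809 + 0.0918 = 1.2233
τ_max = K·8FD/(πd³) → F_max = τ_allow·πd³/(8DK)
F_max = 641·π·9.4³/(8·63.0·1.2233) = 1.6726e+06/616.54 = 2712.9 N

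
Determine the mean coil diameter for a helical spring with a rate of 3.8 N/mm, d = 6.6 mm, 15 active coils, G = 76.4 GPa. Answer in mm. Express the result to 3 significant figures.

68.2 mm

D = (Gd⁴/(8N_a·k))^(1/3) = (76.4×10³·6.6⁴/(8·15·3.8))^(1/3)
  = (317910)^(1/3) = 68.2498 mm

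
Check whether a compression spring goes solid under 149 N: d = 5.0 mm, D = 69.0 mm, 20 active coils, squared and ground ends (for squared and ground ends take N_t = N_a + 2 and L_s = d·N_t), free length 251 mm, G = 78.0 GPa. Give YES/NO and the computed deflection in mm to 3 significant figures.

YES, δ = 161 mm

k = Gd⁴/(8D³N_a) = (78.0×10³)(5.0⁴)/(8·69.0³·20) = 0.92749 N/mm
N_t = 22; L_s = 5.0·22 = 110 mm; δ_solid = L₀ − L_s = 251 − 110 = 141 mm
δ = F/k = 149/0.92749 = 160.65 mm
δ ≥ δ_solid → spring goes solid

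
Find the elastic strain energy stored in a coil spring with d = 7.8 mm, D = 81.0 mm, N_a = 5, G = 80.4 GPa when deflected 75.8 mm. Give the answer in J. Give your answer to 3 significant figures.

k = Gd⁴/(8D³N_a) = (80.4×10³)(7.8⁴)/(8·81.0³·5) = 14 N/mm
U = ½kδ² = 0.5 × 14 × 75.8² = 40219 N·mm = 40.219 J

40.2 J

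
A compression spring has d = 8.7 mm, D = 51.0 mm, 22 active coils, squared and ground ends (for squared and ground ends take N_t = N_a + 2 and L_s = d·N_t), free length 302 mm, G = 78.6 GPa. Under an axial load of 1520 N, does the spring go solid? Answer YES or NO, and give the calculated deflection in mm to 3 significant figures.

NO, δ = 78.8 mm

k = Gd⁴/(8D³N_a) = (78.6×10³)(8.7⁴)/(8·51.0³·22) = 19.288 N/mm
N_t = 24; L_s = 8.7·24 = 208.8 mm; δ_solid = L₀ − L_s = 302 − 208.8 = 93.2 mm
δ = F/k = 1520/19.288 = 78.807 mm
δ < δ_solid → spring does not go solid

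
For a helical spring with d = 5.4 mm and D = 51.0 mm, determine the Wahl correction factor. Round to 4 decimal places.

C = D/d = 51.0/5.4 = 9.4444
K_W = (4C−1)/(4C−4) + 0.615/C = 36.778/33.778 + 0.0651 = 1.1539

1.1539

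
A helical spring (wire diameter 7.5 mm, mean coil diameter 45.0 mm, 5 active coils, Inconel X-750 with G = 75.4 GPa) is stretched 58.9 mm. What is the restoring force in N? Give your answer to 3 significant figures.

k = Gd⁴/(8D³N_a) = (75.4×10³)(7.5⁴)/(8·45.0³·5) = 65.451 N/mm
F = k·δ = 65.451 × 58.9 = 3855.1 N

3860 N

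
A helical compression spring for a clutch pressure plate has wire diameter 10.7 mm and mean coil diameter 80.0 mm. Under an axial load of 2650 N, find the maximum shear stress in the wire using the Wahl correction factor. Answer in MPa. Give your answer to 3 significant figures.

Spring index C = D/d = 80.0/10.7 = 7.4766
K_W = (4C−1)/(4C−4) + 0.615/C = 28.907/25.907 + 0.0823 = 1.1981
τ₀ = 8FD/(πd³) = 8·2650·80.0/(π·10.7³) = 1.696e+06/3848.6 = 440.68 MPa
τ_max = K·τ₀ = 1.1981 × 440.68 = 527.96 MPa

528 MPa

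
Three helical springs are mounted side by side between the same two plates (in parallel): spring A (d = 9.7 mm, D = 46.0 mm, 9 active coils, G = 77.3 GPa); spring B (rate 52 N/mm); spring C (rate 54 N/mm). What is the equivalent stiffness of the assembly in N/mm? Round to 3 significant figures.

k_A = Gd⁴/(8D³N_a) = (77.3×10³)(9.7⁴)/(8·46.0³·9) = 97.647 N/mm
Parallel: k_eq = 97.647 + 52 + 54 = 203.65 N/mm

204 N/mm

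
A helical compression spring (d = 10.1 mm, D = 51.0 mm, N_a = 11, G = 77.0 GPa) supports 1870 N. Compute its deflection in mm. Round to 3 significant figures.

27.2 mm

k = Gd⁴/(8D³N_a) = (77.0×10³)(10.1⁴)/(8·51.0³·11) = 68.641 N/mm
δ = F/k = 1870 / 68.641 = 27.243 mm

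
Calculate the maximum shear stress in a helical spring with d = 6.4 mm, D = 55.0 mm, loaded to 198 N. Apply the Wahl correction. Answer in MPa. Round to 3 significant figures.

124 MPa

Spring index C = D/d = 55.0/6.4 = 8.5938
K_W = (4C−1)/(4C−4) + 0.615/C = 33.375/30.375 + 0.0716 = 1.1703
τ₀ = 8FD/(πd³) = 8·198·55.0/(π·6.4³) = 87120/823.55 = 105.79 MPa
τ_max = K·τ₀ = 1.1703 × 105.79 = 123.8 MPa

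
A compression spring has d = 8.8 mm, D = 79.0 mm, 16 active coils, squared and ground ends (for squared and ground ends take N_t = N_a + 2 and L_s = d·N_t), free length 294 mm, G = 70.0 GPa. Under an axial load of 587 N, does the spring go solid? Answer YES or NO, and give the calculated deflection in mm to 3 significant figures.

k = Gd⁴/(8D³N_a) = (70.0×10³)(8.8⁴)/(8·79.0³·16) = 6.6518 N/mm
N_t = 18; L_s = 8.8·18 = 158.4 mm; δ_solid = L₀ − L_s = 294 − 158.4 = 135.6 mm
δ = F/k = 587/6.6518 = 88.247 mm
δ < δ_solid → spring does not go solid

NO, δ = 88.2 mm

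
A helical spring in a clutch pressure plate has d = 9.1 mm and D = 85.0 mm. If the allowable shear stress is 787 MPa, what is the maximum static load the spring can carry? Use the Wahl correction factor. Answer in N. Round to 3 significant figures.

C = D/d = 85.0/9.1 = 9.3407
K_W = (4C−1)/(4C−4) + 0.615/C = 36.363/33.363 + 0.0658 = 1.1558
τ_max = K·8FD/(πd³) → F_max = τ_allow·πd³/(8DK)
F_max = 787·π·9.1³/(8·85.0·1.1558) = 1.8632e+06/785.92 = 2370.7 N

2370 N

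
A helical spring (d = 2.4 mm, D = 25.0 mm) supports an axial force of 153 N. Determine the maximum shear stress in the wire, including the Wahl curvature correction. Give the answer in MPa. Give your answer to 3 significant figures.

Spring index C = D/d = 25.0/2.4 = 10.4167
K_W = (4C−1)/(4C−4) + 0.615/C = 40.667/37.667 + 0.0590 = 1.1387
τ₀ = 8FD/(πd³) = 8·153·25.0/(π·2.4³) = 30600/43.429 = 704.59 MPa
τ_max = K·τ₀ = 1.1387 × 704.59 = 802.31 MPa

802 MPa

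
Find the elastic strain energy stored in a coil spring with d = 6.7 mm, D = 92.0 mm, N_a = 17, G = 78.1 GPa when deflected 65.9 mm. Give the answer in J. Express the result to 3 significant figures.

3.23 J

k = Gd⁴/(8D³N_a) = (78.1×10³)(6.7⁴)/(8·92.0³·17) = 1.4861 N/mm
U = ½kδ² = 0.5 × 1.4861 × 65.9² = 3226.9 N·mm = 3.2269 J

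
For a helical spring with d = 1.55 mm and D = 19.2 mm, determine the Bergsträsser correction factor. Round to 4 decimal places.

C = D/d = 19.2/1.55 = 12.3871
K_B = (4C+2)/(4C−3) = 51.548/46.548 = 1.1074

1.1074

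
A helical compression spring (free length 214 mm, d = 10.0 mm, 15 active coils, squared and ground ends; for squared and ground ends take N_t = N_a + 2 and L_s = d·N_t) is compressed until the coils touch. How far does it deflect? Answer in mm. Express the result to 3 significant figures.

44.0 mm

N_t = 17; L_s = 10.0·17 = 170 mm
δ_solid = L₀ − L_s = 214 − 170 = 44 mm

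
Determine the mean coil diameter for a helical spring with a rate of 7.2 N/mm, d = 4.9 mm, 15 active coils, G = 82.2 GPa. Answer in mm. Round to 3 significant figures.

38.0 mm

D = (Gd⁴/(8N_a·k))^(1/3) = (82.2×10³·4.9⁴/(8·15·7.2))^(1/3)
  = (54845.7)^(1/3) = 37.9939 mm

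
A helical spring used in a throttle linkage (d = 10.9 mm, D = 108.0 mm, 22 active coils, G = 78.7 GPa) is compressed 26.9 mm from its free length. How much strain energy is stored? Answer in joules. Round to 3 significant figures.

k = Gd⁴/(8D³N_a) = (78.7×10³)(10.9⁴)/(8·108.0³·22) = 5.0107 N/mm
U = ½kδ² = 0.5 × 5.0107 × 26.9² = 1812.9 N·mm = 1.8129 J

1.81 J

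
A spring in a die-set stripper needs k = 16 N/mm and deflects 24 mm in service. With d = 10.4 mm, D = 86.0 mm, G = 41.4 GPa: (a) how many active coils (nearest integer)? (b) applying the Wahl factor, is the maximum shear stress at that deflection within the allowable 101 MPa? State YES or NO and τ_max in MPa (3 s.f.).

N_a = Gd⁴/(8D³k) = (41.4×10³)(10.4⁴)/(8·86.0³·16) = 5.949 → N_a = 6
Actual rate k = Gd⁴/(8D³·6) = 15.863 N/mm
Working load F = kδ = 15.863·24 = 380.72 N
C = 86.0/10.4 = 8.2692; K_W = (4C−1)/(4C−4)+0.615/C = 1.1775
τ_max = K_W·8FD/(πd³) = 1.1775·74.122 = 87.282 MPa
τ_max ≤ 101 MPa → acceptable

(a) 6 coils; (b) YES, τ_max = 87.3 MPa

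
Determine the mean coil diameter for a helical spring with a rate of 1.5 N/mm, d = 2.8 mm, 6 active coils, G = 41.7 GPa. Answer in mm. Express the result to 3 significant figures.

32.9 mm

D = (Gd⁴/(8N_a·k))^(1/3) = (41.7×10³·2.8⁴/(8·6·1.5))^(1/3)
  = (35598.8)^(1/3) = 32.8962 mm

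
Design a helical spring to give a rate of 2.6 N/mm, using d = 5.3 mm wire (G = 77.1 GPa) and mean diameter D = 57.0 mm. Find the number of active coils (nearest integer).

N_a = Gd⁴/(8D³k) = (77.1×10³ × 5.3⁴)/(8 × 57.0³ × 2.6)
    = 6.08356e+07 / 3.85201e+06 = 15.79 → 16 coils

16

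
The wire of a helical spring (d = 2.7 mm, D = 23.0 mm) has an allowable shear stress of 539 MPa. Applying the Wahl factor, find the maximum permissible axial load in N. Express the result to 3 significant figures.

C = D/d = 23.0/2.7 = 8.5185
K_W = (4C−1)/(4C−4) + 0.615/C = 33.074/30.074 + 0.0722 = 1.1719
τ_max = K·8FD/(πd³) → F_max = τ_allow·πd³/(8DK)
F_max = 539·π·2.7³/(8·23.0·1.1719) = 33330/215.64 = 154.56 N

155 N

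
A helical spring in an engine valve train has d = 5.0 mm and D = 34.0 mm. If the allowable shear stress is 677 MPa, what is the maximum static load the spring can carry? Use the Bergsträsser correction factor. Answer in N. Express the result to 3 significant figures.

C = D/d = 34.0/5.0 = 6.8000
K_B = (4C+2)/(4C−3) = 29.200/24.200 = 1.2066
τ_max = K·8FD/(πd³) → F_max = τ_allow·πd³/(8DK)
F_max = 677·π·5.0³/(8·34.0·1.2066) = 2.6586e+05/328.2 = 810.05 N

810 N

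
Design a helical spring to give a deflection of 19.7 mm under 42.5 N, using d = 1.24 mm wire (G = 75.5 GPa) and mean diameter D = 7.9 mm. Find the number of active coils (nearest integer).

Required rate k = F/δ = 42.5/19.7 = 2.1574 N/mm
N_a = Gd⁴/(8D³k) = (75.5×10³ × 1.24⁴)/(8 × 7.9³ × 2.1574)
    = 178498 / 8509.3 = 20.98 → 21 coils

21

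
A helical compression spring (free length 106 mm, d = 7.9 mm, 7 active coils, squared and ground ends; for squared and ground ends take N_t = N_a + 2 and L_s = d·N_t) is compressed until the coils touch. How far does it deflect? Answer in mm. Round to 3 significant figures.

34.9 mm

N_t = 9; L_s = 7.9·9 = 71.1 mm
δ_solid = L₀ − L_s = 106 − 71.1 = 34.9 mm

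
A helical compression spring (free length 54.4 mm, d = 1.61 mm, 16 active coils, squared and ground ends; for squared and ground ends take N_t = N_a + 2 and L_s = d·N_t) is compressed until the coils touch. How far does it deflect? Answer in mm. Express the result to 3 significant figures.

N_t = 18; L_s = 1.61·18 = 28.98 mm
δ_solid = L₀ − L_s = 54.4 − 28.98 = 25.42 mm

25.4 mm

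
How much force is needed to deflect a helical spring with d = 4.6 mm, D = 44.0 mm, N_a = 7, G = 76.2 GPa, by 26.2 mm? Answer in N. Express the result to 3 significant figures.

187 N

k = Gd⁴/(8D³N_a) = (76.2×10³)(4.6⁴)/(8·44.0³·7) = 7.1522 N/mm
F = k·δ = 7.1522 × 26.2 = 187.39 N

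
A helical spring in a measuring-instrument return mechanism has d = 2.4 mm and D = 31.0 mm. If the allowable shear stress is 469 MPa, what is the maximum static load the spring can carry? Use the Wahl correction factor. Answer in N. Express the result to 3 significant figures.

74.0 N

C = D/d = 31.0/2.4 = 12.9167
K_W = (4C−1)/(4C−4) + 0.615/C = 50.667/47.667 + 0.0476 = 1.1105
τ_max = K·8FD/(πd³) → F_max = τ_allow·πd³/(8DK)
F_max = 469·π·2.4³/(8·31.0·1.1105) = 20368/275.42 = 73.955 N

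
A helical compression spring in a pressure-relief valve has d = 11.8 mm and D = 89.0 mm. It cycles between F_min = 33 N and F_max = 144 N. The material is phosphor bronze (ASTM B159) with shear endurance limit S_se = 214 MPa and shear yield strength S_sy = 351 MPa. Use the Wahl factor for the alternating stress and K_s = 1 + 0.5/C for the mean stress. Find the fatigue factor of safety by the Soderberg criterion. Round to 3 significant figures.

C = D/d = 89.0/11.8 = 7.5424; K_W = (4C−1)/(4C−4)+0.615/C = 1.1962; K_s = 1+0.5/C = 1.0663
F_a = (F_max−F_min)/2 = 55.5 N; F_m = (F_max+F_min)/2 = 88.5 N
τ_a = K_W·8F_aD/(πd³) = 1.1962 × 7.6556 = 9.1574 MPa
τ_m = K_s·8F_mD/(πd³) = 1.0663 × 12.208 = 13.017 MPa
Soderberg: 1/n_f = τ_a/S_se + τ_m/S_sy = 9.1574/214 + 13.017/351 = 0.04279 + 0.03708 = 0.079876
n_f = 1/0.079876 = 12.52

12.5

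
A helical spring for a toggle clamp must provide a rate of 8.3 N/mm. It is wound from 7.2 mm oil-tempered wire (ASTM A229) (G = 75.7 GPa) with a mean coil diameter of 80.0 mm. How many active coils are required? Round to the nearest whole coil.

6

N_a = Gd⁴/(8D³k) = (75.7×10³ × 7.2⁴)/(8 × 80.0³ × 8.3)
    = 2.03435e+08 / 3.39968e+07 = 5.984 → 6 coils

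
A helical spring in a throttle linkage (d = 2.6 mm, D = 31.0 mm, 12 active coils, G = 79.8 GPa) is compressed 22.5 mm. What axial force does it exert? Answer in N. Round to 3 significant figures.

28.7 N

k = Gd⁴/(8D³N_a) = (79.8×10³)(2.6⁴)/(8·31.0³·12) = 1.2751 N/mm
F = k·δ = 1.2751 × 22.5 = 28.689 N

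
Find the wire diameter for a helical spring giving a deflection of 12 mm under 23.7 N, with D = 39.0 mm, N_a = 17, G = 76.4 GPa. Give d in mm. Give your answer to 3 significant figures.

3.80 mm

Required rate k = F/δ = 23.7/12 = 1.975 N/mm
d = (8D³N_a·k / G)^(1/4) = (8·39.0³·17·1.975 / (76.4×10³))^0.25
  = (208.55)^0.25 = 3.8002 mm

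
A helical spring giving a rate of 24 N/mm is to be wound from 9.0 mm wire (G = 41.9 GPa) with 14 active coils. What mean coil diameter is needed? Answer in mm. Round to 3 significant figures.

46.8 mm

D = (Gd⁴/(8N_a·k))^(1/3) = (41.9×10³·9.0⁴/(8·14·24))^(1/3)
  = (102272)^(1/3) = 46.7647 mm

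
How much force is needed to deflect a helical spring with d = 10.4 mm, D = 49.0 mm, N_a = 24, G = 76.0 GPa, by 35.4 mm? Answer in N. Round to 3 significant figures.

k = Gd⁴/(8D³N_a) = (76.0×10³)(10.4⁴)/(8·49.0³·24) = 39.36 N/mm
F = k·δ = 39.36 × 35.4 = 1393.4 N

1390 N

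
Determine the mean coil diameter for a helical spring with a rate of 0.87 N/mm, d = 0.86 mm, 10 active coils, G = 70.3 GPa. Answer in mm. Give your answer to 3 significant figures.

D = (Gd⁴/(8N_a·k))^(1/3) = (70.3×10³·0.86⁴/(8·10·0.87))^(1/3)
  = (552.51)^(1/3) = 8.2057 mm

8.21 mm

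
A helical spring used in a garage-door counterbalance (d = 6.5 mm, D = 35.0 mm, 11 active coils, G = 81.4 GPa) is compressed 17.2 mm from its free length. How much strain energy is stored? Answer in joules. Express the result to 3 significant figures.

k = Gd⁴/(8D³N_a) = (81.4×10³)(6.5⁴)/(8·35.0³·11) = 38.512 N/mm
U = ½kδ² = 0.5 × 38.512 × 17.2² = 5696.6 N·mm = 5.6966 J

5.70 J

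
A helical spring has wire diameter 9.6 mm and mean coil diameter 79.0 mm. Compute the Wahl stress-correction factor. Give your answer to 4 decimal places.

1.1785

C = D/d = 79.0/9.6 = 8.2292
K_W = (4C−1)/(4C−4) + 0.615/C = 31.917/28.917 + 0.0747 = 1.1785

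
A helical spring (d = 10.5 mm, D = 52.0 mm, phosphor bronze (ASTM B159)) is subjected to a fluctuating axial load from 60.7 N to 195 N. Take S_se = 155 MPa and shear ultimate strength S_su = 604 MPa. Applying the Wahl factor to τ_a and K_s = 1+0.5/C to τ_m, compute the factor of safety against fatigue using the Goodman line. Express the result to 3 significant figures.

10.9

C = D/d = 52.0/10.5 = 4.9524; K_W = (4C−1)/(4C−4)+0.615/C = 1.3139; K_s = 1+0.5/C = 1.1010
F_a = (F_max−F_min)/2 = 67.15 N; F_m = (F_max+F_min)/2 = 127.85 N
τ_a = K_W·8F_aD/(πd³) = 1.3139 × 7.6811 = 10.092 MPa
τ_m = K_s·8F_mD/(πd³) = 1.1010 × 14.624 = 16.101 MPa
Goodman: 1/n_f = τ_a/S_se + τ_m/S_su = 10.092/155 + 16.101/604 = 0.06511 + 0.02666 = 0.09177
n_f = 1/0.09177 = 10.9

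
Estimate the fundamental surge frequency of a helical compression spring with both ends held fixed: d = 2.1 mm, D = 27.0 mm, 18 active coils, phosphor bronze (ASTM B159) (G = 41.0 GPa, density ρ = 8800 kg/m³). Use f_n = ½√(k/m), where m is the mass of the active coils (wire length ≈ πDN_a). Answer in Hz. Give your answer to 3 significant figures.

k = Gd⁴/(8D³N_a) = (41.0×10³)(2.1⁴)/(8·27.0³·18) = 0.28132 N/mm = 281.32 N/m
Wire length L = πDN_a = π·27.0·18 = 1526.8 mm
m = ρ·(πd²/4)·L = 8800 × 3.4636×10⁻⁶ m² × 1.5268 m = 0.046537 kg
f_n = ½√(k/m) = 0.5·√(281.32/0.046537) = 0.5·√(6045.2) = 38.875 Hz

38.9 Hz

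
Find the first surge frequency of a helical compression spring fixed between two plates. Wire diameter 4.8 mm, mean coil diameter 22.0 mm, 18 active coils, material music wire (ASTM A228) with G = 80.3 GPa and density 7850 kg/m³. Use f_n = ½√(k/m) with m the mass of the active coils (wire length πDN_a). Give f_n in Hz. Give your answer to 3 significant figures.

198 Hz

k = Gd⁴/(8D³N_a) = (80.3×10³)(4.8⁴)/(8·22.0³·18) = 27.8 N/mm = 27800 N/m
Wire length L = πDN_a = π·22.0·18 = 1244.1 mm
m = ρ·(πd²/4)·L = 7850 × 18.096×10⁻⁶ m² × 1.2441 m = 0.17672 kg
f_n = ½√(k/m) = 0.5·√(27800/0.17672) = 0.5·√(1.5731e+05) = 198.31 Hz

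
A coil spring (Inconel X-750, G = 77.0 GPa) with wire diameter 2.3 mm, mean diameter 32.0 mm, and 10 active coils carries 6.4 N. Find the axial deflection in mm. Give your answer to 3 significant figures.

k = Gd⁴/(8D³N_a) = (77.0×10³)(2.3⁴)/(8·32.0³·10) = 0.82198 N/mm
δ = F/k = 6.4 / 0.82198 = 7.7861 mm

7.79 mm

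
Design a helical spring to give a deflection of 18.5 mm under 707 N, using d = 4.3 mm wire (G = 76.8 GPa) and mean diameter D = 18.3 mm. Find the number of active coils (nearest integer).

Required rate k = F/δ = 707/18.5 = 38.216 N/mm
N_a = Gd⁴/(8D³k) = (76.8×10³ × 4.3⁴)/(8 × 18.3³ × 38.216)
    = 2.62564e+07 / 1.87366e+06 = 14.01 → 14 coils

14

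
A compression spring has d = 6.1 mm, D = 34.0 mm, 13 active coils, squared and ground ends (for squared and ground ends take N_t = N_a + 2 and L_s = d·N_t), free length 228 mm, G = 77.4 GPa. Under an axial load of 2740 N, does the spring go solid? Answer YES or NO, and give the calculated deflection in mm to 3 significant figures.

NO, δ = 105 mm

k = Gd⁴/(8D³N_a) = (77.4×10³)(6.1⁴)/(8·34.0³·13) = 26.217 N/mm
N_t = 15; L_s = 6.1·15 = 91.5 mm; δ_solid = L₀ − L_s = 228 − 91.5 = 136.5 mm
δ = F/k = 2740/26.217 = 104.51 mm
δ < δ_solid → spring does not go solid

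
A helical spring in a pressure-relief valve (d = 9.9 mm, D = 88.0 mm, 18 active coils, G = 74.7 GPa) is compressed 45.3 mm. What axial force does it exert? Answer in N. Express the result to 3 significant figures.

k = Gd⁴/(8D³N_a) = (74.7×10³)(9.9⁴)/(8·88.0³·18) = 7.3122 N/mm
F = k·δ = 7.3122 × 45.3 = 331.24 N

331 N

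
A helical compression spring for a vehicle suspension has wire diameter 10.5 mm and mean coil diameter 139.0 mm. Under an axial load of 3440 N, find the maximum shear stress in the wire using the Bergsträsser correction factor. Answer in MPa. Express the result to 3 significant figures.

1160 MPa

Spring index C = D/d = 139.0/10.5 = 13.2381
K_B = (4C+2)/(4C−3) = 54.952/49.952 = 1.1001
τ₀ = 8FD/(πd³) = 8·3440·139.0/(π·10.5³) = 3.82528e+06/3636.8 = 1051.8 MPa
τ_max = K·τ₀ = 1.1001 × 1051.8 = 1157.1 MPa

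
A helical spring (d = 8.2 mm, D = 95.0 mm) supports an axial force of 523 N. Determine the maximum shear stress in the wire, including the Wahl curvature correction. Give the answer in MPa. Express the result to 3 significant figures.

Spring index C = D/d = 95.0/8.2 = 11.5854
K_W = (4C−1)/(4C−4) + 0.615/C = 45.341/42.341 + 0.0531 = 1.1239
τ₀ = 8FD/(πd³) = 8·523·95.0/(π·8.2³) = 397480/1732.2 = 229.47 MPa
τ_max = K·τ₀ = 1.1239 × 229.47 = 257.91 MPa

258 MPa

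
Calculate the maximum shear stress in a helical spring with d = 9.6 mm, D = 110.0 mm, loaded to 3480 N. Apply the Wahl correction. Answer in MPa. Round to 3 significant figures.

1240 MPa

Spring index C = D/d = 110.0/9.6 = 11.4583
K_W = (4C−1)/(4C−4) + 0.615/C = 44.833/41.833 + 0.0537 = 1.1254
τ₀ = 8FD/(πd³) = 8·3480·110.0/(π·9.6³) = 3.0624e+06/2779.5 = 1101.8 MPa
τ_max = K·τ₀ = 1.1254 × 1101.8 = 1239.9 MPa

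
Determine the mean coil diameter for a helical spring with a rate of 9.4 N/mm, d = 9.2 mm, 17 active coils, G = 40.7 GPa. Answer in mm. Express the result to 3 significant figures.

D = (Gd⁴/(8N_a·k))^(1/3) = (40.7×10³·9.2⁴/(8·17·9.4))^(1/3)
  = (228076)^(1/3) = 61.0979 mm

61.1 mm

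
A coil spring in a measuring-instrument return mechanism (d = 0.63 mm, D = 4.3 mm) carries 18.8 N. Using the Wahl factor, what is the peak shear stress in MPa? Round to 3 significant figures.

1000 MPa

Spring index C = D/d = 4.3/0.63 = 6.8254
K_W = (4C−1)/(4C−4) + 0.615/C = 26.302/23.302 + 0.0901 = 1.2189
τ₀ = 8FD/(πd³) = 8·18.8·4.3/(π·0.63³) = 646.72/0.78555 = 823.27 MPa
τ_max = K·τ₀ = 1.2189 × 823.27 = 1003.4 MPa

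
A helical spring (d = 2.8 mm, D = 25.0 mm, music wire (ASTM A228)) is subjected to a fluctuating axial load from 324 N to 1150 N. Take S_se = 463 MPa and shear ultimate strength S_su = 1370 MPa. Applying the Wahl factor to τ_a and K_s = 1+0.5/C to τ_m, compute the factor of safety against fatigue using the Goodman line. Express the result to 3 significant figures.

C = D/d = 25.0/2.8 = 8.9286; K_W = (4C−1)/(4C−4)+0.615/C = 1.1635; K_s = 1+0.5/C = 1.0560
F_a = (F_max−F_min)/2 = 413 N; F_m = (F_max+F_min)/2 = 737 N
τ_a = K_W·8F_aD/(πd³) = 1.1635 × 1197.7 = 1393.5 MPa
τ_m = K_s·8F_mD/(πd³) = 1.0560 × 2137.3 = 2257 MPa
Goodman: 1/n_f = τ_a/S_se + τ_m/S_su = 1393.5/463 + 2257/1370 = 3.00976 + 1.64747 = 4.6572
n_f = 1/4.6572 = 0.2147

0.215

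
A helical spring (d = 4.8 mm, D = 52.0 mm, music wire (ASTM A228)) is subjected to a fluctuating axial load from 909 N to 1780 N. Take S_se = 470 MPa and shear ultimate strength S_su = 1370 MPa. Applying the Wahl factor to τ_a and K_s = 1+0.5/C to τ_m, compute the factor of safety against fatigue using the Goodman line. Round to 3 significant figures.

C = D/d = 52.0/4.8 = 10.8333; K_W = (4C−1)/(4C−4)+0.615/C = 1.1330; K_s = 1+0.5/C = 1.0462
F_a = (F_max−F_min)/2 = 435.5 N; F_m = (F_max+F_min)/2 = 1344.5 N
τ_a = K_W·8F_aD/(πd³) = 1.1330 × 521.44 = 590.82 MPa
τ_m = K_s·8F_mD/(πd³) = 1.0462 × 1609.8 = 1684.1 MPa
Goodman: 1/n_f = τ_a/S_se + τ_m/S_su = 590.82/470 + 1684.1/1370 = 1.25706 + 1.22929 = 2.4864
n_f = 1/2.4864 = 0.4022

0.402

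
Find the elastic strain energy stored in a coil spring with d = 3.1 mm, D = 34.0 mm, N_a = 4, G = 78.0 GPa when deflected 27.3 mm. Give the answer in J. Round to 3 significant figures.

2.13 J

k = Gd⁴/(8D³N_a) = (78.0×10³)(3.1⁴)/(8·34.0³·4) = 5.7274 N/mm
U = ½kδ² = 0.5 × 5.7274 × 27.3² = 2134.3 N·mm = 2.1343 J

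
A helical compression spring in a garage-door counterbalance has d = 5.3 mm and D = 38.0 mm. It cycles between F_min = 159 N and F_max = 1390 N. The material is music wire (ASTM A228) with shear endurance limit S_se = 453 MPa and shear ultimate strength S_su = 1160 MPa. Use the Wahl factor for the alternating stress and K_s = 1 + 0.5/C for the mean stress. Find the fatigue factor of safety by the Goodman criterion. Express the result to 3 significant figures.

C = D/d = 38.0/5.3 = 7.1698; K_W = (4C−1)/(4C−4)+0.615/C = 1.2073; K_s = 1+0.5/C = 1.0697
F_a = (F_max−F_min)/2 = 615.5 N; F_m = (F_max+F_min)/2 = 774.5 N
τ_a = K_W·8F_aD/(πd³) = 1.2073 × 400.06 = 483.01 MPa
τ_m = K_s·8F_mD/(πd³) = 1.0697 × 503.4 = 538.51 MPa
Goodman: 1/n_f = τ_a/S_se + τ_m/S_su = 483.01/453 + 538.51/1160 = 1.06624 + 0.46423 = 1.5305
n_f = 1/1.5305 = 0.6534

0.653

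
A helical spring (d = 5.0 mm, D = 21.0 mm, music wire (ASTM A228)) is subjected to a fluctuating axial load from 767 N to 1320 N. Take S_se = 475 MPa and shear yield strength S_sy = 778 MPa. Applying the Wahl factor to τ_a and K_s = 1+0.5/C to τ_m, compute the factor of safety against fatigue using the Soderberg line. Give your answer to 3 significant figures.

1.01

C = D/d = 21.0/5.0 = 4.2000; K_W = (4C−1)/(4C−4)+0.615/C = 1.3808; K_s = 1+0.5/C = 1.1190
F_a = (F_max−F_min)/2 = 276.5 N; F_m = (F_max+F_min)/2 = 1043.5 N
τ_a = K_W·8F_aD/(πd³) = 1.3808 × 118.29 = 163.33 MPa
τ_m = K_s·8F_mD/(πd³) = 1.1190 × 446.42 = 499.56 MPa
Soderberg: 1/n_f = τ_a/S_se + τ_m/S_sy = 163.33/475 + 499.56/778 = 0.34386 + 0.64211 = 0.98597
n_f = 1/0.98597 = 1.014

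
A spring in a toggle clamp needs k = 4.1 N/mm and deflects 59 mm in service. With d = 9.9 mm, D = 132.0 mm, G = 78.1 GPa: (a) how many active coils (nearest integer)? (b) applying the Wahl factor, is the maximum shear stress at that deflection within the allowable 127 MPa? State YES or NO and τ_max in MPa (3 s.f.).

(a) 10 coils; (b) YES, τ_max = 92.2 MPa

N_a = Gd⁴/(8D³k) = (78.1×10³)(9.9⁴)/(8·132.0³·4.1) = 9.945 → N_a = 10
Actual rate k = Gd⁴/(8D³·10) = 4.0774 N/mm
Working load F = kδ = 4.0774·59 = 240.56 N
C = 132.0/9.9 = 13.3333; K_W = (4C−1)/(4C−4)+0.615/C = 1.1069
τ_max = K_W·8FD/(πd³) = 1.1069·83.338 = 92.249 MPa
τ_max ≤ 127 MPa → acceptable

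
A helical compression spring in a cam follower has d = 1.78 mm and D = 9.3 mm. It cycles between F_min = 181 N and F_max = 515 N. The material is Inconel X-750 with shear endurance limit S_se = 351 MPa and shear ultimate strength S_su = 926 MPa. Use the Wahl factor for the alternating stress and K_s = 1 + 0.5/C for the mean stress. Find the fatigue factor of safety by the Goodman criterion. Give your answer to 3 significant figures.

C = D/d = 9.3/1.78 = 5.2247; K_W = (4C−1)/(4C−4)+0.615/C = 1.2952; K_s = 1+0.5/C = 1.0957
F_a = (F_max−F_min)/2 = 167 N; F_m = (F_max+F_min)/2 = 348 N
τ_a = K_W·8F_aD/(πd³) = 1.2952 × 701.26 = 908.3 MPa
τ_m = K_s·8F_mD/(πd³) = 1.0957 × 1461.3 = 1601.2 MPa
Goodman: 1/n_f = τ_a/S_se + τ_m/S_su = 908.3/351 + 1601.2/926 = 2.58774 + 1.72911 = 4.3169
n_f = 1/4.3169 = 0.2317

0.232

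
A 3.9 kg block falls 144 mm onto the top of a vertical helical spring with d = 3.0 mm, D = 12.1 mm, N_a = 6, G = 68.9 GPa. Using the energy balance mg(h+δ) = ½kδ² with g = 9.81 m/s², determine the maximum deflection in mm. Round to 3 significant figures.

13.6 mm

k = Gd⁴/(8D³N_a) = (68.9×10³)(3.0⁴)/(8·12.1³·6) = 65.631 N/mm
W = mg = 3.9 × 9.81 = 38.259 N
½kδ² − Wδ − Wh = 0 → δ = (W + √(W² + 2kWh))/k
δ = (38.259 + √(1463.8 + 723158))/65.631 = (38.259 + 851.25)/65.631 = 13.553 mm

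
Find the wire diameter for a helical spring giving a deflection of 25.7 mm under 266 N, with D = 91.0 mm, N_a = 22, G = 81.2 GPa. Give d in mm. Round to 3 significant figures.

11.4 mm

Required rate k = F/δ = 266/25.7 = 10.35 N/mm
d = (8D³N_a·k / G)^(1/4) = (8·91.0³·22·10.35 / (81.2×10³))^0.25
  = (16906)^0.25 = 11.4027 mm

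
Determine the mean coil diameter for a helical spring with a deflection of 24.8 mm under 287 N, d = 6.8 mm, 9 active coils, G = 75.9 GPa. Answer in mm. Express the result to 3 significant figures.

Required rate k = F/δ = 287/24.8 = 11.573 N/mm
D = (Gd⁴/(8N_a·k))^(1/3) = (75.9×10³·6.8⁴/(8·9·11.573))^(1/3)
  = (194767)^(1/3) = 57.9658 mm

58.0 mm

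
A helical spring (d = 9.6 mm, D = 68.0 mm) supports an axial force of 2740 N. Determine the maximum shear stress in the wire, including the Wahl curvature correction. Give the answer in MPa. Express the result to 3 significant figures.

Spring index C = D/d = 68.0/9.6 = 7.0833
K_W = (4C−1)/(4C−4) + 0.615/C = 27.333/24.333 + 0.0868 = 1.2101
τ₀ = 8FD/(πd³) = 8·2740·68.0/(π·9.6³) = 1.49056e+06/2779.5 = 536.27 MPa
τ_max = K·τ₀ = 1.2101 × 536.27 = 648.95 MPa

649 MPa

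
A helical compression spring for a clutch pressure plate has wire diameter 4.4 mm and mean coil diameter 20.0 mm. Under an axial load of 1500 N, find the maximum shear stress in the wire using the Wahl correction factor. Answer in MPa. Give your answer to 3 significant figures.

Spring index C = D/d = 20.0/4.4 = 4.5455
K_W = (4C−1)/(4C−4) + 0.615/C = 17.182/14.182 + 0.1353 = 1.3468
τ₀ = 8FD/(πd³) = 8·1500·20.0/(π·4.4³) = 240000/267.61 = 896.82 MPa
τ_max = K·τ₀ = 1.3468 × 896.82 = 1207.9 MPa

1210 MPa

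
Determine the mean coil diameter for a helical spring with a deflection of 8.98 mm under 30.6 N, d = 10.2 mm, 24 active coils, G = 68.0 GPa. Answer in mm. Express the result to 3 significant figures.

Required rate k = F/δ = 30.6/8.98 = 3.4076 N/mm
D = (Gd⁴/(8N_a·k))^(1/3) = (68.0×10³·10.2⁴/(8·24·3.4076))^(1/3)
  = (1.12503e+06)^(1/3) = 104.0050 mm

104 mm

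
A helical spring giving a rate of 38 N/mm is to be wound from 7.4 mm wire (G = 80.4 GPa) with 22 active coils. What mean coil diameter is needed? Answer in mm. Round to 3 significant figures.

D = (Gd⁴/(8N_a·k))^(1/3) = (80.4×10³·7.4⁴/(8·22·38))^(1/3)
  = (36048.5)^(1/3) = 33.0341 mm

33.0 mm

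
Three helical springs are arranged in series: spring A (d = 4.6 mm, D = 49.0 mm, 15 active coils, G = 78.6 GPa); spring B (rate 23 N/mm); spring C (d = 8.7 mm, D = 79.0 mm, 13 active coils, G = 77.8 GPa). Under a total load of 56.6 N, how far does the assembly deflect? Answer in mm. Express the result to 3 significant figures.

k_A = Gd⁴/(8D³N_a) = (78.6×10³)(4.6⁴)/(8·49.0³·15) = 2.4928 N/mm
k_C = Gd⁴/(8D³N_a) = (77.8×10³)(8.7⁴)/(8·79.0³·13) = 8.6924 N/mm
Series: 1/k_eq = 1/2.4928 + 1/23 + 1/8.6924 = 0.55968; k_eq = 1.7867 N/mm
δ = F/k_eq = 56.6/1.7867 = 31.678 mm

31.7 mm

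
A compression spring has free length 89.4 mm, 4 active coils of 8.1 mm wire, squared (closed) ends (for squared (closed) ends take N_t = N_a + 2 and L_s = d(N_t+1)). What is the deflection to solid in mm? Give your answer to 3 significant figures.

32.7 mm

N_t = 6; L_s = 8.1·7 = 56.7 mm
δ_solid = L₀ − L_s = 89.4 − 56.7 = 32.7 mm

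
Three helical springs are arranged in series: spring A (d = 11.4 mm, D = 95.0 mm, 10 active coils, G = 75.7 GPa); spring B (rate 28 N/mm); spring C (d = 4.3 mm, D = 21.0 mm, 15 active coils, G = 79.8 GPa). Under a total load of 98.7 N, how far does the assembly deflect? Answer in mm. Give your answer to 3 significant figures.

12.8 mm

k_A = Gd⁴/(8D³N_a) = (75.7×10³)(11.4⁴)/(8·95.0³·10) = 18.64 N/mm
k_C = Gd⁴/(8D³N_a) = (79.8×10³)(4.3⁴)/(8·21.0³·15) = 24.549 N/mm
Series: 1/k_eq = 1/18.64 + 1/28 + 1/24.549 = 0.1301; k_eq = 7.6866 N/mm
δ = F/k_eq = 98.7/7.6866 = 12.84 mm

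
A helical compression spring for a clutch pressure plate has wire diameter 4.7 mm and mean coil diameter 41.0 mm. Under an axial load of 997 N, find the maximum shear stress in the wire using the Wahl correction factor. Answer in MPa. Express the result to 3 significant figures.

Spring index C = D/d = 41.0/4.7 = 8.7234
K_W = (4C−1)/(4C−4) + 0.615/C = 33.894/30.894 + 0.0705 = 1.1676
τ₀ = 8FD/(πd³) = 8·997·41.0/(π·4.7³) = 327016/326.17 = 1002.6 MPa
τ_max = K·τ₀ = 1.1676 × 1002.6 = 1170.6 MPa

1170 MPa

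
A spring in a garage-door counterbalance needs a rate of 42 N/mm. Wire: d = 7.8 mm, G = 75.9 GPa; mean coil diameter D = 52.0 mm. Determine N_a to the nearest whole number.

6

N_a = Gd⁴/(8D³k) = (75.9×10³ × 7.8⁴)/(8 × 52.0³ × 42)
    = 2.80944e+08 / 4.72443e+07 = 5.947 → 6 coils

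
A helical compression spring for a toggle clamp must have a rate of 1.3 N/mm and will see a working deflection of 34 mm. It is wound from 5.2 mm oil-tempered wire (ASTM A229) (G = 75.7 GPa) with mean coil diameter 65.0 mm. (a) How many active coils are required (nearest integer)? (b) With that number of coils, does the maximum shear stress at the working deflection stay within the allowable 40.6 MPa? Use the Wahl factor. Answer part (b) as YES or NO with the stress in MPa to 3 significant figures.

(a) 19 coils; (b) NO, τ_max = 59.1 MPa

N_a = Gd⁴/(8D³k) = (75.7×10³)(5.2⁴)/(8·65.0³·1.3) = 19.38 → N_a = 19
Actual rate k = Gd⁴/(8D³·19) = 1.3259 N/mm
Working load F = kδ = 1.3259·34 = 45.082 N
C = 65.0/5.2 = 12.5000; K_W = (4C−1)/(4C−4)+0.615/C = 1.1144
τ_max = K_W·8FD/(πd³) = 1.1144·53.07 = 59.142 MPa
τ_max > 40.6 MPa → exceeds allowable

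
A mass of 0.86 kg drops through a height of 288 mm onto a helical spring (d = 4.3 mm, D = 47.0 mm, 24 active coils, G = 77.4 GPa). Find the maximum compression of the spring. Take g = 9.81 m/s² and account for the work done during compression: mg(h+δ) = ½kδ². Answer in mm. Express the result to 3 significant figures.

k = Gd⁴/(8D³N_a) = (77.4×10³)(4.3⁴)/(8·47.0³·24) = 1.3275 N/mm
W = mg = 0.86 × 9.81 = 8.4366 N
½kδ² − Wδ − Wh = 0 → δ = (W + √(W² + 2kWh))/k
δ = (8.4366 + √(71.176 + 6450.75))/1.3275 = (8.4366 + 80.758)/1.3275 = 67.192 mm

67.2 mm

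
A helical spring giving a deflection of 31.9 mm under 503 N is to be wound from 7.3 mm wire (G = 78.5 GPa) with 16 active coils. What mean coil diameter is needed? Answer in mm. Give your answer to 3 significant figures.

Required rate k = F/δ = 503/31.9 = 15.768 N/mm
D = (Gd⁴/(8N_a·k))^(1/3) = (78.5×10³·7.3⁴/(8·16·15.768))^(1/3)
  = (110452)^(1/3) = 47.9797 mm

48.0 mm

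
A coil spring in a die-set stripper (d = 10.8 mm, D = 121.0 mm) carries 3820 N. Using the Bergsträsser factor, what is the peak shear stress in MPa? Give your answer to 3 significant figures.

Spring index C = D/d = 121.0/10.8 = 11.2037
K_B = (4C+2)/(4C−3) = 46.815/41.815 = 1.1196
τ₀ = 8FD/(πd³) = 8·3820·121.0/(π·10.8³) = 3.69776e+06/3957.5 = 934.37 MPa
τ_max = K·τ₀ = 1.1196 × 934.37 = 1046.1 MPa

1050 MPa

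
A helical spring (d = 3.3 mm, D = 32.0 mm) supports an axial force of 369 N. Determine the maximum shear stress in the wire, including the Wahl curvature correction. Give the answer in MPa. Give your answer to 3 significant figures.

Spring index C = D/d = 32.0/3.3 = 9.6970
K_W = (4C−1)/(4C−4) + 0.615/C = 37.788/34.788 + 0.0634 = 1.1497
τ₀ = 8FD/(πd³) = 8·369·32.0/(π·3.3³) = 94464/112.9 = 836.71 MPa
τ_max = K·τ₀ = 1.1497 × 836.71 = 961.93 MPa

962 MPa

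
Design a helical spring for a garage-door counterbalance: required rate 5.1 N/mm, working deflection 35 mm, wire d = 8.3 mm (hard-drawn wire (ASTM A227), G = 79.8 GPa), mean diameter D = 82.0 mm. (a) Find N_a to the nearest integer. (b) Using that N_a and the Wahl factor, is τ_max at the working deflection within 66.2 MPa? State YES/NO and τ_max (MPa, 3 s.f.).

(a) 17 coils; (b) NO, τ_max = 74.0 MPa

N_a = Gd⁴/(8D³k) = (79.8×10³)(8.3⁴)/(8·82.0³·5.1) = 16.84 → N_a = 17
Actual rate k = Gd⁴/(8D³·17) = 5.0505 N/mm
Working load F = kδ = 5.0505·35 = 176.77 N
C = 82.0/8.3 = 9.8795; K_W = (4C−1)/(4C−4)+0.615/C = 1.1467
τ_max = K_W·8FD/(πd³) = 1.1467·64.554 = 74.025 MPa
τ_max > 66.2 MPa → exceeds allowable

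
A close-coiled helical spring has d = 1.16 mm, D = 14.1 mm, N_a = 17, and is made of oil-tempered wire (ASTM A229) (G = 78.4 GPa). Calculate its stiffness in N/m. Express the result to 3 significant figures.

372 N/m

k = Gd⁴/(8D³N_a) = (78.4×10³ × 1.16⁴) / (8 × 14.1³ × 17)
  = 141954 / 381238 = 0.37235 N/mm = 372.35 N/m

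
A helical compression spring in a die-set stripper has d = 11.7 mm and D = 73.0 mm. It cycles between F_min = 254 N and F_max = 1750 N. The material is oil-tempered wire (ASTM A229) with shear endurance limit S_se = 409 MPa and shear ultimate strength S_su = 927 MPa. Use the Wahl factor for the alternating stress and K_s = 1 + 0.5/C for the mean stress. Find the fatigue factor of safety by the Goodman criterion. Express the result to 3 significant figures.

2.51

C = D/d = 73.0/11.7 = 6.2393; K_W = (4C−1)/(4C−4)+0.615/C = 1.2417; K_s = 1+0.5/C = 1.0801
F_a = (F_max−F_min)/2 = 748 N; F_m = (F_max+F_min)/2 = 1002 N
τ_a = K_W·8F_aD/(πd³) = 1.2417 × 86.817 = 107.8 MPa
τ_m = K_s·8F_mD/(πd³) = 1.0801 × 116.3 = 125.62 MPa
Goodman: 1/n_f = τ_a/S_se + τ_m/S_su = 107.8/409 + 125.62/927 = 0.26358 + 0.13551 = 0.39909
n_f = 1/0.39909 = 2.506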